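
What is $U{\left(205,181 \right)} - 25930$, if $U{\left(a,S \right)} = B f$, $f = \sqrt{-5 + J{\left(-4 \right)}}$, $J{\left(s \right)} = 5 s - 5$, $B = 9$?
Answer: $-25930 + 9 i \sqrt{30} \approx -25930.0 + 49.295 i$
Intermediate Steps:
$J{\left(s \right)} = -5 + 5 s$
$f = i \sqrt{30}$ ($f = \sqrt{-5 + \left(-5 + 5 \left(-4\right)\right)} = \sqrt{-5 - 25} = \sqrt{-30} = i \sqrt{30} \approx 5.4772 i$)
$U{\left(a,S \right)} = 9 i \sqrt{30}$
$U{\left(205,181 \right)} - 25930 = 9 i \sqrt{30} - 25930 = -25930 + 9 i \sqrt{30}$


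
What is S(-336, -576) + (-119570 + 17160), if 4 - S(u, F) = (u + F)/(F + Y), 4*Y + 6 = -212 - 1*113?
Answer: -269843458/2635 ≈ -1.0241e+5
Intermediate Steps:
Y = -331/4 (Y = -3/2 + (-212 - 1*113)/4 = -3/2 + (-212 - 113)/4 = -3/2 + (¼)*(-325) = -3/2 - 325/4 = -331/4 ≈ -82.750)
S(u, F) = 4 - (F + u)/(-331/4 + F) (S(u, F) = 4 - (u + F)/(F - 331/4) = 4 - (F + u)/(-331/4 + F))
S(-336, -576) + (-119570 + 17160) = 4*(-331 - 1*(-336) + 3*(-576))/(-331 + 4*(-576)) + (-119570 + 17160) = 4*(-331 + 336 - 1728)/(-331 - 2304) - 102410 = 4*(-1723)/(-2635) - 102410 = 4*(-1/2635)*(-1723) - 102410 = 6892/2635 - 102410 = -269843458/2635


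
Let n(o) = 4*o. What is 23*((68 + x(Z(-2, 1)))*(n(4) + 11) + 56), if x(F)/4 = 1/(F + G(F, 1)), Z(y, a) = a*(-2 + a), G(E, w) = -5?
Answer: 43102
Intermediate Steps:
x(F) = 4/(-5 + F) (x(F) = 4/(F - 5) = 4/(-5 + F))
23*((68 + x(Z(-2, 1)))*(n(4) + 11) + 56) = 23*((68 + 4/(-5 + 1*(-2 + 1)))*(4*4 + 11) + 56) = 23*((68 + 4/(-5 + 1*(-1)))*(16 + 11) + 56) = 23*((68 + 4/(-5 - 1))*27 + 56) = 23*((68 + 4/(-6))*27 + 56) = 23*((68 + 4*(-⅙))*27 + 56) = 23*((68 - ⅔)*27 + 56) = 23*((202/3)*27 + 56) = 23*(1818 + 56) = 23*1874 = 43102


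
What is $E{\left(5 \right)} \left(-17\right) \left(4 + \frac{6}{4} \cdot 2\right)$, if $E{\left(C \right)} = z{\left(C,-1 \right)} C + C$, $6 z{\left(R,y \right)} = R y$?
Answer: $- \frac{595}{6} \approx -99.167$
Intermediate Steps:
$z{\left(R,y \right)} = \frac{R y}{6}$
$E{\left(C \right)} = C - \frac{C^{2}}{6}$ ($E{\left(C \right)} = \frac{1}{6} C \left(-1\right) C + C = - \frac{C}{6} C + C = - \frac{C^{2}}{6} + C = C - \frac{C^{2}}{6}$)
$E{\left(5 \right)} \left(-17\right) \left(4 + \frac{6}{4} \cdot 2\right) = \frac{1}{6} \cdot 5 \left(6 - 5\right) \left(-17\right) \left(4 + \frac{6}{4} \cdot 2\right) = \frac{1}{6} \cdot 5 \left(6 - 5\right) \left(-17\right) \left(4 + 6 \cdot \frac{1}{4} \cdot 2\right) = \frac{1}{6} \cdot 5 \cdot 1 \left(-17\right) \left(4 + \frac{3}{2} \cdot 2\right) = \frac{5}{6} \left(-17\right) \left(4 + 3\right) = \left(- \frac{85}{6}\right) 7 = - \frac{595}{6}$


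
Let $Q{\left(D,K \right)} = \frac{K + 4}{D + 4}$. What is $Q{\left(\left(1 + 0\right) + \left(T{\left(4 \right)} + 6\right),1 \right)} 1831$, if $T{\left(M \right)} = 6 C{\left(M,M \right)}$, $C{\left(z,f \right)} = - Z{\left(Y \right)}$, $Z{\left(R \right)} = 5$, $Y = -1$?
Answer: $- \frac{9155}{19} \approx -481.84$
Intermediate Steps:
$C{\left(z,f \right)} = -5$ ($C{\left(z,f \right)} = \left(-1\right) 5 = -5$)
$T{\left(M \right)} = -30$ ($T{\left(M \right)} = 6 \left(-5\right) = -30$)
$Q{\left(D,K \right)} = \frac{4 + K}{4 + D}$
$Q{\left(\left(1 + 0\right) + \left(T{\left(4 \right)} + 6\right),1 \right)} 1831 = \frac{4 + 1}{4 + \left(\left(1 + 0\right) + \left(-30 + 6\right)\right)} 1831 = \frac{1}{4 + \left(1 - 24\right)} 5 \cdot 1831 = \frac{1}{4 - 23} \cdot 5 \cdot 1831 = \frac{1}{-19} \cdot 5 \cdot 1831 = \left(- \frac{1}{19}\right) 5 \cdot 1831 = \left(- \frac{5}{19}\right) 1831 = - \frac{9155}{19}$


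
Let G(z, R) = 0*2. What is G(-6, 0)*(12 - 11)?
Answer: 0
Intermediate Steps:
G(z, R) = 0
G(-6, 0)*(12 - 11) = 0*(12 - 11) = 0*1 = 0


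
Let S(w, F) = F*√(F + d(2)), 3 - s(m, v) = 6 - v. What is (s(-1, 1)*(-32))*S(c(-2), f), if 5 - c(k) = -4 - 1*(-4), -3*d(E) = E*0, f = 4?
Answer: 512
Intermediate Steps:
d(E) = 0 (d(E) = -E*0/3 = -⅓*0 = 0)
c(k) = 5 (c(k) = 5 - (-4 - 1*(-4)) = 5 - (-4 + 4) = 5 - 1*0 = 5 + 0 = 5)
s(m, v) = -3 + v (s(m, v) = 3 - (6 - v) = 3 + (-6 + v) = -3 + v)
S(w, F) = F^(3/2) (S(w, F) = F*√(F + 0) = F*√F = F^(3/2))
(s(-1, 1)*(-32))*S(c(-2), f) = ((-3 + 1)*(-32))*4^(3/2) = -2*(-32)*8 = 64*8 = 512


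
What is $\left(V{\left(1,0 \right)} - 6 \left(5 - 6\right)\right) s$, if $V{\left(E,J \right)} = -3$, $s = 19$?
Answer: $57$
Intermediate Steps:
$\left(V{\left(1,0 \right)} - 6 \left(5 - 6\right)\right) s = \left(-3 - 6 \left(5 - 6\right)\right) 19 = \left(-3 - -6\right) 19 = \left(-3 + 6\right) 19 = 3 \cdot 19 = 57$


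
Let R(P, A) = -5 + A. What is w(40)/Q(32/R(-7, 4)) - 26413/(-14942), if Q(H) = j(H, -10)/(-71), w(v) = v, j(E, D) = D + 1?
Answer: 42672997/134478 ≈ 317.32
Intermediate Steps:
j(E, D) = 1 + D
Q(H) = 9/71 (Q(H) = (1 - 10)/(-71) = -9*(-1/71) = 9/71)
w(40)/Q(32/R(-7, 4)) - 26413/(-14942) = 40/(9/71) - 26413/(-14942) = 40*(71/9) - 26413*(-1/14942) = 2840/9 + 26413/14942 = 42672997/134478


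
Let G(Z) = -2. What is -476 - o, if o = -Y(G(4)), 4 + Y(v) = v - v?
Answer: -480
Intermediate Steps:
Y(v) = -4 (Y(v) = -4 + (v - v) = -4 + 0 = -4)
o = 4 (o = -1*(-4) = 4)
-476 - o = -476 - 1*4 = -476 - 4 = -480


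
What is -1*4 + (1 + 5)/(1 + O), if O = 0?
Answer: 2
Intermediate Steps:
-1*4 + (1 + 5)/(1 + O) = -1*4 + (1 + 5)/(1 + 0) = -4 + 6/1 = -4 + 6*1 = -4 + 6 = 2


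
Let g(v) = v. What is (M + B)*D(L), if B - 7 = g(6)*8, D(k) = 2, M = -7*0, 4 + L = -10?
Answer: 110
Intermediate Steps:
L = -14 (L = -4 - 10 = -14)
M = 0
B = 55 (B = 7 + 6*8 = 7 + 48 = 55)
(M + B)*D(L) = (0 + 55)*2 = 55*2 = 110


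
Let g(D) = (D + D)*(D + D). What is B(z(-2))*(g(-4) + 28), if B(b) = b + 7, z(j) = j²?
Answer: 1012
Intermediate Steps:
g(D) = 4*D² (g(D) = (2*D)*(2*D) = 4*D²)
B(b) = 7 + b
B(z(-2))*(g(-4) + 28) = (7 + (-2)²)*(4*(-4)² + 28) = (7 + 4)*(4*16 + 28) = 11*(64 + 28) = 11*92 = 1012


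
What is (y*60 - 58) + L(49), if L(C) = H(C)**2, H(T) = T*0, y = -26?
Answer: -1618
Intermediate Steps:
H(T) = 0
L(C) = 0 (L(C) = 0**2 = 0)
(y*60 - 58) + L(49) = (-26*60 - 58) + 0 = (-1560 - 58) + 0 = -1618 + 0 = -1618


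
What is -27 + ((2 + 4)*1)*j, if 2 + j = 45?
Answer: 231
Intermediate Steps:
j = 43 (j = -2 + 45 = 43)
-27 + ((2 + 4)*1)*j = -27 + ((2 + 4)*1)*43 = -27 + (6*1)*43 = -27 + 6*43 = -27 + 258 = 231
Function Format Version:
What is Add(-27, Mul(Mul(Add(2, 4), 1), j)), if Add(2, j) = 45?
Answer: 231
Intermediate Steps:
j = 43 (j = Add(-2, 45) = 43)
Add(-27, Mul(Mul(Add(2, 4), 1), j)) = Add(-27, Mul(Mul(Add(2, 4), 1), 43)) = Add(-27, Mul(Mul(6, 1), 43)) = Add(-27, Mul(6, 43)) = Add(-27, 258) = 231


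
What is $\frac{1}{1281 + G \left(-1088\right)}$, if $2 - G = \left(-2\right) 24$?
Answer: $- \frac{1}{53119} \approx -1.8826 \cdot 10^{-5}$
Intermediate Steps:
$G = 50$ ($G = 2 - \left(-2\right) 24 = 2 - -48 = 2 + 48 = 50$)
$\frac{1}{1281 + G \left(-1088\right)} = \frac{1}{1281 + 50 \left(-1088\right)} = \frac{1}{1281 - 54400} = \frac{1}{-53119} = - \frac{1}{53119}$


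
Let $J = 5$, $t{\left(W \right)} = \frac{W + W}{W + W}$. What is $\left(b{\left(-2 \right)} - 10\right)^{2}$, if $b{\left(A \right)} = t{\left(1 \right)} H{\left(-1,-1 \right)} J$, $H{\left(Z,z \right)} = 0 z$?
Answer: $100$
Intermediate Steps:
$t{\left(W \right)} = 1$ ($t{\left(W \right)} = \frac{2 W}{2 W} = 2 W \frac{1}{2 W} = 1$)
$H{\left(Z,z \right)} = 0$
$b{\left(A \right)} = 0$ ($b{\left(A \right)} = 1 \cdot 0 \cdot 5 = 0 \cdot 5 = 0$)
$\left(b{\left(-2 \right)} - 10\right)^{2} = \left(0 - 10\right)^{2} = \left(-10\right)^{2} = 100$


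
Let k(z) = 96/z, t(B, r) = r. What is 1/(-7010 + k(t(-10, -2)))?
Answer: -1/7058 ≈ -0.00014168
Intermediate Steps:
1/(-7010 + k(t(-10, -2))) = 1/(-7010 + 96/(-2)) = 1/(-7010 + 96*(-½)) = 1/(-7010 - 48) = 1/(-7058) = -1/7058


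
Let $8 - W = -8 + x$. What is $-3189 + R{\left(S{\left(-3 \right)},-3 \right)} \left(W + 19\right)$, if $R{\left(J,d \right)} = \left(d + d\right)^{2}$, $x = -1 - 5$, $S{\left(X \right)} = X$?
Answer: $-1713$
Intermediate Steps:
$x = -6$
$R{\left(J,d \right)} = 4 d^{2}$ ($R{\left(J,d \right)} = \left(2 d\right)^{2} = 4 d^{2}$)
$W = 22$ ($W = 8 - \left(-8 - 6\right) = 8 - -14 = 8 + 14 = 22$)
$-3189 + R{\left(S{\left(-3 \right)},-3 \right)} \left(W + 19\right) = -3189 + 4 \left(-3\right)^{2} \left(22 + 19\right) = -3189 + 4 \cdot 9 \cdot 41 = -3189 + 36 \cdot 41 = -3189 + 1476 = -1713$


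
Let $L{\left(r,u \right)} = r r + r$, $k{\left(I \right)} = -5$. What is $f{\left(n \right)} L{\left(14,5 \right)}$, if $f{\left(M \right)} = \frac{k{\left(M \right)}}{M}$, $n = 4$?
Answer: $- \frac{525}{2} \approx -262.5$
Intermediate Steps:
$L{\left(r,u \right)} = r + r^{2}$ ($L{\left(r,u \right)} = r^{2} + r = r + r^{2}$)
$f{\left(M \right)} = - \frac{5}{M}$
$f{\left(n \right)} L{\left(14,5 \right)} = - \frac{5}{4} \cdot 14 \left(1 + 14\right) = \left(-5\right) \frac{1}{4} \cdot 14 \cdot 15 = \left(- \frac{5}{4}\right) 210 = - \frac{525}{2}$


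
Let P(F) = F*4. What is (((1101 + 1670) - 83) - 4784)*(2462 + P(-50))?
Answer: -4741152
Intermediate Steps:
P(F) = 4*F
(((1101 + 1670) - 83) - 4784)*(2462 + P(-50)) = (((1101 + 1670) - 83) - 4784)*(2462 + 4*(-50)) = ((2771 - 83) - 4784)*(2462 - 200) = (2688 - 4784)*2262 = -2096*2262 = -4741152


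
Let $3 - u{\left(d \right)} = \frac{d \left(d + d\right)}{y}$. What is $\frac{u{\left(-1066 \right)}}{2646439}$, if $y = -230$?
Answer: $\frac{1136701}{304340485} \approx 0.003735$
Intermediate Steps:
$u{\left(d \right)} = 3 + \frac{d^{2}}{115}$ ($u{\left(d \right)} = 3 - \frac{d \left(d + d\right)}{-230} = 3 - d 2 d \left(- \frac{1}{230}\right) = 3 - 2 d^{2} \left(- \frac{1}{230}\right) = 3 - - \frac{d^{2}}{115} = 3 + \frac{d^{2}}{115}$)
$\frac{u{\left(-1066 \right)}}{2646439} = \frac{3 + \frac{\left(-1066\right)^{2}}{115}}{2646439} = \left(3 + \frac{1}{115} \cdot 1136356\right) \frac{1}{2646439} = \left(3 + \frac{1136356}{115}\right) \frac{1}{2646439} = \frac{1136701}{115} \cdot \frac{1}{2646439} = \frac{1136701}{304340485}$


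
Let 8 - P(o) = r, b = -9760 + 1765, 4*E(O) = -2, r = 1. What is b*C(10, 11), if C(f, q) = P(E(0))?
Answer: -55965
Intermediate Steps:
E(O) = -½ (E(O) = (¼)*(-2) = -½)
b = -7995
P(o) = 7 (P(o) = 8 - 1*1 = 8 - 1 = 7)
C(f, q) = 7
b*C(10, 11) = -7995*7 = -55965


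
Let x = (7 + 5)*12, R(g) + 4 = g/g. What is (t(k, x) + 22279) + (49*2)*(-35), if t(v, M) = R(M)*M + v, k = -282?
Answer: 18135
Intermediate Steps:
R(g) = -3 (R(g) = -4 + g/g = -4 + 1 = -3)
x = 144 (x = 12*12 = 144)
t(v, M) = v - 3*M (t(v, M) = -3*M + v = v - 3*M)
(t(k, x) + 22279) + (49*2)*(-35) = ((-282 - 3*144) + 22279) + (49*2)*(-35) = ((-282 - 432) + 22279) + 98*(-35) = (-714 + 22279) - 3430 = 21565 - 3430 = 18135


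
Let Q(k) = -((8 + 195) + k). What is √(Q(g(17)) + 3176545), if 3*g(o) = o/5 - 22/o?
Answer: √206541592905/255 ≈ 1782.2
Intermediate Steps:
g(o) = -22/(3*o) + o/15 (g(o) = (o/5 - 22/o)/3 = (-22/o + o/5)/3 = -22/(3*o) + o/15)
Q(k) = -203 - k (Q(k) = -(203 + k) = -203 - k)
√(Q(g(17)) + 3176545) = √((-203 - (-110 + 17²)/(15*17)) + 3176545) = √((-203 - (-110 + 289)/(15*17)) + 3176545) = √((-203 - 179/(15*17)) + 3176545) = √((-203 - 1*179/255) + 3176545) = √((-203 - 179/255) + 3176545) = √(-51944/255 + 3176545) = √(809967031/255) = √206541592905/255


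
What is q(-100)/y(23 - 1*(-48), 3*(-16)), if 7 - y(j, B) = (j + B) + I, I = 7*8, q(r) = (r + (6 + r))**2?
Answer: -9409/18 ≈ -522.72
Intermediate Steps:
q(r) = (6 + 2*r)**2
I = 56
y(j, B) = -49 - B - j (y(j, B) = 7 - ((j + B) + 56) = 7 - ((B + j) + 56) = 7 - (56 + B + j) = 7 + (-56 - B - j) = -49 - B - j)
q(-100)/y(23 - 1*(-48), 3*(-16)) = (4*(3 - 100)**2)/(-49 - 3*(-16) - (23 - 1*(-48))) = (4*(-97)**2)/(-49 - 1*(-48) - (23 + 48)) = (4*9409)/(-49 + 48 - 1*71) = 37636/(-49 + 48 - 71) = 37636/(-72) = 37636*(-1/72) = -9409/18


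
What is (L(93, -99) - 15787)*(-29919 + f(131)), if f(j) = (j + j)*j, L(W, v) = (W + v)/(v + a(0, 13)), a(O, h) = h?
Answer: -2988923714/43 ≈ -6.9510e+7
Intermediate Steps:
L(W, v) = (W + v)/(13 + v) (L(W, v) = (W + v)/(v + 13) = (W + v)/(13 + v))
f(j) = 2*j² (f(j) = (2*j)*j = 2*j²)
(L(93, -99) - 15787)*(-29919 + f(131)) = ((93 - 99)/(13 - 99) - 15787)*(-29919 + 2*131²) = (-6/(-86) - 15787)*(-29919 + 2*17161) = (-1/86*(-6) - 15787)*(-29919 + 34322) = (3/43 - 15787)*4403 = -678838/43*4403 = -2988923714/43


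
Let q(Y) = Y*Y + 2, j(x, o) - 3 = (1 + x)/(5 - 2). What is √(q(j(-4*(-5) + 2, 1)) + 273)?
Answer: √3499/3 ≈ 19.717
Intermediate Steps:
j(x, o) = 10/3 + x/3 (j(x, o) = 3 + (1 + x)/(5 - 2) = 3 + (1 + x)/3 = 3 + (1 + x)*(⅓) = 3 + (⅓ + x/3) = 10/3 + x/3)
q(Y) = 2 + Y² (q(Y) = Y² + 2 = 2 + Y²)
√(q(j(-4*(-5) + 2, 1)) + 273) = √((2 + (10/3 + (-4*(-5) + 2)/3)²) + 273) = √((2 + (10/3 + (20 + 2)/3)²) + 273) = √((2 + (10/3 + (⅓)*22)²) + 273) = √((2 + (10/3 + 22/3)²) + 273) = √((2 + (32/3)²) + 273) = √((2 + 1024/9) + 273) = √(1042/9 + 273) = √(3499/9) = √3499/3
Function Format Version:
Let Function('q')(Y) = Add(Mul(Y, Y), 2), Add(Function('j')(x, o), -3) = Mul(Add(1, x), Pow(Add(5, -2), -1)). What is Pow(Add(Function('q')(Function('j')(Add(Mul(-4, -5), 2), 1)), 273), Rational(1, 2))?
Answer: Mul(Rational(1, 3), Pow(3499, Rational(1, 2))) ≈ 19.717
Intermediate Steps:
Function('j')(x, o) = Add(Rational(10, 3), Mul(Rational(1, 3), x)) (Function('j')(x, o) = Add(3, Mul(Add(1, x), Pow(Add(5, -2), -1))) = Add(3, Mul(Add(1, x), Pow(3, -1))) = Add(3, Mul(Add(1, x), Rational(1, 3))) = Add(3, Add(Rational(1, 3), Mul(Rational(1, 3), x))) = Add(Rational(10, 3), Mul(Rational(1, 3), x)))
Function('q')(Y) = Add(2, Pow(Y, 2)) (Function('q')(Y) = Add(Pow(Y, 2), 2) = Add(2, Pow(Y, 2)))
Pow(Add(Function('q')(Function('j')(Add(Mul(-4, -5), 2), 1)), 273), Rational(1, 2)) = Pow(Add(Add(2, Pow(Add(Rational(10, 3), Mul(Rational(1, 3), Add(Mul(-4, -5), 2))), 2)), 273), Rational(1, 2)) = Pow(Add(Add(2, Pow(Add(Rational(10, 3), Mul(Rational(1, 3), Add(20, 2))), 2)), 273), Rational(1, 2)) = Pow(Add(Add(2, Pow(Add(Rational(10, 3), Mul(Rational(1, 3), 22)), 2)), 273), Rational(1, 2)) = Pow(Add(Add(2, Pow(Add(Rational(10, 3), Rational(22, 3)), 2)), 273), Rational(1, 2)) = Pow(Add(Add(2, Pow(Rational(32, 3), 2)), 273), Rational(1, 2)) = Pow(Add(Add(2, Rational(1024, 9)), 273), Rational(1, 2)) = Pow(Add(Rational(1042, 9), 273), Rational(1, 2)) = Pow(Rational(3499, 9), Rational(1, 2)) = Mul(Rational(1, 3), Pow(3499, Rational(1, 2)))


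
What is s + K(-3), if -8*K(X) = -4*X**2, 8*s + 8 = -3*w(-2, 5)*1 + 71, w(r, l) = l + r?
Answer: 45/4 ≈ 11.250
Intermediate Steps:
s = 27/4 (s = -1 + (-3*(5 - 2)*1 + 71)/8 = -1 + (-3*3*1 + 71)/8 = -1 + (-9*1 + 71)/8 = -1 + (-9 + 71)/8 = -1 + (1/8)*62 = -1 + 31/4 = 27/4 ≈ 6.7500)
K(X) = X**2/2 (K(X) = -(-1)*X**2/2 = X**2/2)
s + K(-3) = 27/4 + (1/2)*(-3)**2 = 27/4 + (1/2)*9 = 27/4 + 9/2 = 45/4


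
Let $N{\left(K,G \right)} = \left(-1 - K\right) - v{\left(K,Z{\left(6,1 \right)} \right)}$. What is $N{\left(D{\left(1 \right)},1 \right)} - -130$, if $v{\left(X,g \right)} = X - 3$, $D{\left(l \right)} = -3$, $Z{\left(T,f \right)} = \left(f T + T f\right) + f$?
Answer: $138$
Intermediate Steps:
$Z{\left(T,f \right)} = f + 2 T f$ ($Z{\left(T,f \right)} = \left(T f + T f\right) + f = 2 T f + f = f + 2 T f$)
$v{\left(X,g \right)} = -3 + X$
$N{\left(K,G \right)} = 2 - 2 K$ ($N{\left(K,G \right)} = \left(-1 - K\right) - \left(-3 + K\right) = 2 - 2 K$)
$N{\left(D{\left(1 \right)},1 \right)} - -130 = \left(2 - -6\right) - -130 = \left(2 + 6\right) + 130 = 8 + 130 = 138$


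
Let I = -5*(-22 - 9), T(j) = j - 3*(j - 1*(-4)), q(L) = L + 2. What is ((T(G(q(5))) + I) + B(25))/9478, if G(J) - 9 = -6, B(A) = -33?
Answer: 52/4739 ≈ 0.010973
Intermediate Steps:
q(L) = 2 + L
G(J) = 3 (G(J) = 9 - 6 = 3)
T(j) = -12 - 2*j (T(j) = j - 3*(j + 4) = j - 3*(4 + j) = j + (-12 - 3*j) = -12 - 2*j)
I = 155 (I = -5*(-31) = 155)
((T(G(q(5))) + I) + B(25))/9478 = (((-12 - 2*3) + 155) - 33)/9478 = (((-12 - 6) + 155) - 33)*(1/9478) = ((-18 + 155) - 33)*(1/9478) = (137 - 33)*(1/9478) = 104*(1/9478) = 52/4739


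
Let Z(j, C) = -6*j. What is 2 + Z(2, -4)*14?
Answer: -166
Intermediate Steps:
2 + Z(2, -4)*14 = 2 - 6*2*14 = 2 - 12*14 = 2 - 168 = -166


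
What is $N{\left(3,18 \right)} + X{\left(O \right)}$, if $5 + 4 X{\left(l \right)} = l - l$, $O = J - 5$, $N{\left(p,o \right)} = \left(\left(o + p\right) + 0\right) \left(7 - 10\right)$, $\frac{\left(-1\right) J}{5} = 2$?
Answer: $- \frac{257}{4} \approx -64.25$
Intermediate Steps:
$J = -10$ ($J = \left(-5\right) 2 = -10$)
$N{\left(p,o \right)} = - 3 o - 3 p$ ($N{\left(p,o \right)} = \left(o + p\right) \left(-3\right) = - 3 o - 3 p$)
$O = -15$ ($O = -10 - 5 = -15$)
$X{\left(l \right)} = - \frac{5}{4}$ ($X{\left(l \right)} = - \frac{5}{4} + \frac{l - l}{4} = - \frac{5}{4} + \frac{1}{4} \cdot 0 = - \frac{5}{4} + 0 = - \frac{5}{4}$)
$N{\left(3,18 \right)} + X{\left(O \right)} = \left(\left(-3\right) 18 - 9\right) - \frac{5}{4} = \left(-54 - 9\right) - \frac{5}{4} = -63 - \frac{5}{4} = - \frac{257}{4}$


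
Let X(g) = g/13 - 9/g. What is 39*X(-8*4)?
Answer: -2721/32 ≈ -85.031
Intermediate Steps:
X(g) = -9/g + g/13 (X(g) = g*(1/13) - 9/g = g/13 - 9/g = -9/g + g/13)
39*X(-8*4) = 39*(-9/((-8*4)) + (-8*4)/13) = 39*(-9/(-32) + (1/13)*(-32)) = 39*(-9*(-1/32) - 32/13) = 39*(9/32 - 32/13) = 39*(-907/416) = -2721/32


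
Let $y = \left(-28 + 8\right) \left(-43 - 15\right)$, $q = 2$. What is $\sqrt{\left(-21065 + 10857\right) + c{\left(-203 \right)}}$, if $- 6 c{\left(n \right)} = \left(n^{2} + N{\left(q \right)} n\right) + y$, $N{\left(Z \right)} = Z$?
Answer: $\frac{i \sqrt{619266}}{6} \approx 131.16 i$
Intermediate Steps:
$y = 1160$ ($y = - 20 \left(-43 - 15\right) = \left(-20\right) \left(-58\right) = 1160$)
$c{\left(n \right)} = - \frac{580}{3} - \frac{n}{3} - \frac{n^{2}}{6}$ ($c{\left(n \right)} = - \frac{\left(n^{2} + 2 n\right) + 1160}{6} = - \frac{1160 + n^{2} + 2 n}{6} = - \frac{580}{3} - \frac{n}{3} - \frac{n^{2}}{6}$)
$\sqrt{\left(-21065 + 10857\right) + c{\left(-203 \right)}} = \sqrt{\left(-21065 + 10857\right) - \left(\frac{377}{3} + \frac{41209}{6}\right)} = \sqrt{-10208 - \frac{41963}{6}} = \sqrt{- \frac{103211}{6}} = \frac{i \sqrt{619266}}{6}$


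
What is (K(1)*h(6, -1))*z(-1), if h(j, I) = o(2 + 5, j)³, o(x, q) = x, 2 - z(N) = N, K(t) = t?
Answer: 1029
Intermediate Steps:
z(N) = 2 - N
h(j, I) = 343 (h(j, I) = (2 + 5)³ = 7³ = 343)
(K(1)*h(6, -1))*z(-1) = (1*343)*(2 - 1*(-1)) = 343*(2 + 1) = 343*3 = 1029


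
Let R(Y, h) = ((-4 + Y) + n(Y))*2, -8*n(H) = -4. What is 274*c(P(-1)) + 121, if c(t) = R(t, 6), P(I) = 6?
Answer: 1491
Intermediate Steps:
n(H) = ½ (n(H) = -⅛*(-4) = ½)
R(Y, h) = -7 + 2*Y (R(Y, h) = ((-4 + Y) + ½)*2 = (-7/2 + Y)*2 = -7 + 2*Y)
c(t) = -7 + 2*t
274*c(P(-1)) + 121 = 274*(-7 + 2*6) + 121 = 274*(-7 + 12) + 121 = 274*5 + 121 = 1370 + 121 = 1491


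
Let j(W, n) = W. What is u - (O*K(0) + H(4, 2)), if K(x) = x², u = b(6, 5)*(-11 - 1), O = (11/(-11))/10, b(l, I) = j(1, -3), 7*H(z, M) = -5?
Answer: -79/7 ≈ -11.286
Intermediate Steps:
H(z, M) = -5/7 (H(z, M) = (⅐)*(-5) = -5/7)
b(l, I) = 1
O = -⅒ (O = (11*(-1/11))*(⅒) = -1*⅒ = -⅒ ≈ -0.10000)
u = -12 (u = 1*(-11 - 1) = 1*(-12) = -12)
u - (O*K(0) + H(4, 2)) = -12 - (-⅒*0² - 5/7) = -12 - (-⅒*0 - 5/7) = -12 - (0 - 5/7) = -12 - 1*(-5/7) = -12 + 5/7 = -79/7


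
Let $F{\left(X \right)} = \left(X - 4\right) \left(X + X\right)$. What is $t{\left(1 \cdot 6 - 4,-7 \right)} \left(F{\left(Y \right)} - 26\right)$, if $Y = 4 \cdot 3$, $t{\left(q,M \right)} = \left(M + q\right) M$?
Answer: $5810$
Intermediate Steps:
$t{\left(q,M \right)} = M \left(M + q\right)$
$Y = 12$
$F{\left(X \right)} = 2 X \left(-4 + X\right)$ ($F{\left(X \right)} = \left(-4 + X\right) 2 X = 2 X \left(-4 + X\right)$)
$t{\left(1 \cdot 6 - 4,-7 \right)} \left(F{\left(Y \right)} - 26\right) = - 7 \left(-7 + \left(1 \cdot 6 - 4\right)\right) \left(2 \cdot 12 \left(-4 + 12\right) - 26\right) = - 7 \left(-7 + \left(6 - 4\right)\right) \left(2 \cdot 12 \cdot 8 - 26\right) = - 7 \left(-7 + 2\right) \left(192 - 26\right) = \left(-7\right) \left(-5\right) 166 = 35 \cdot 166 = 5810$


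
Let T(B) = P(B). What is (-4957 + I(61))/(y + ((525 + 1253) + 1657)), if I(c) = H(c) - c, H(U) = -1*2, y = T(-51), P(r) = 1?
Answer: -1255/859 ≈ -1.4610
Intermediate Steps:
T(B) = 1
y = 1
H(U) = -2
I(c) = -2 - c
(-4957 + I(61))/(y + ((525 + 1253) + 1657)) = (-4957 + (-2 - 1*61))/(1 + ((525 + 1253) + 1657)) = (-4957 + (-2 - 61))/(1 + (1778 + 1657)) = (-4957 - 63)/(1 + 3435) = -5020/3436 = -5020*1/3436 = -1255/859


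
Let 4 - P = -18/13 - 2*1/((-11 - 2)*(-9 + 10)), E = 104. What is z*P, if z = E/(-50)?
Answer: -272/25 ≈ -10.880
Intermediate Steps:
P = 68/13 (P = 4 - (-18/13 - 2*1/((-11 - 2)*(-9 + 10))) = 4 - (-18*1/13 - 2/((-13*1))) = 4 - (-18/13 - 2/(-13)) = 4 - (-18/13 - 2*(-1/13)) = 4 - (-18/13 + 2/13) = 4 - 1*(-16/13) = 4 + 16/13 = 68/13 ≈ 5.2308)
z = -52/25 (z = 104/(-50) = 104*(-1/50) = -52/25 ≈ -2.0800)
z*P = -52/25*68/13 = -272/25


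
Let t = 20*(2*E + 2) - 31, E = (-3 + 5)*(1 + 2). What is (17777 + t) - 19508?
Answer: -1482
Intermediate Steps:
E = 6 (E = 2*3 = 6)
t = 249 (t = 20*(2*6 + 2) - 31 = 20*(12 + 2) - 31 = 20*14 - 31 = 280 - 31 = 249)
(17777 + t) - 19508 = (17777 + 249) - 19508 = 18026 - 19508 = -1482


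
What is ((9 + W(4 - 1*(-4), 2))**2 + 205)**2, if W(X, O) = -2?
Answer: 64516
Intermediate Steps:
((9 + W(4 - 1*(-4), 2))**2 + 205)**2 = ((9 - 2)**2 + 205)**2 = (7**2 + 205)**2 = (49 + 205)**2 = 254**2 = 64516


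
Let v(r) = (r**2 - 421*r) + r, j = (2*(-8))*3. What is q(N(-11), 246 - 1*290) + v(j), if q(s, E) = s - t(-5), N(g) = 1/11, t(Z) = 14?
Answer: 246951/11 ≈ 22450.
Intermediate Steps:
N(g) = 1/11
j = -48 (j = -16*3 = -48)
v(r) = r**2 - 420*r
q(s, E) = -14 + s (q(s, E) = s - 1*14 = s - 14 = -14 + s)
q(N(-11), 246 - 1*290) + v(j) = (-14 + 1/11) - 48*(-420 - 48) = -153/11 - 48*(-468) = -153/11 + 22464 = 246951/11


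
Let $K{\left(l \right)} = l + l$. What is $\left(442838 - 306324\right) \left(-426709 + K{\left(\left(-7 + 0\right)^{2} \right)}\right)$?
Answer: $-58238374054$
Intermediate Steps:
$K{\left(l \right)} = 2 l$
$\left(442838 - 306324\right) \left(-426709 + K{\left(\left(-7 + 0\right)^{2} \right)}\right) = \left(442838 - 306324\right) \left(-426709 + 2 \left(-7 + 0\right)^{2}\right) = 136514 \left(-426709 + 2 \left(-7\right)^{2}\right) = 136514 \left(-426709 + 2 \cdot 49\right) = 136514 \left(-426709 + 98\right) = 136514 \left(-426611\right) = -58238374054$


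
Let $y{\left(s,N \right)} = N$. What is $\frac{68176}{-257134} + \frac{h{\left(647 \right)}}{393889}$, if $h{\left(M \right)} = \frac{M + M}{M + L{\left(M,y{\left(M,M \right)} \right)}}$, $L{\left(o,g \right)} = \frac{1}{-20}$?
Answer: $- \frac{173727179519888}{655245543068157} \approx -0.26513$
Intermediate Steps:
$L{\left(o,g \right)} = - \frac{1}{20}$
$h{\left(M \right)} = \frac{2 M}{- \frac{1}{20} + M}$ ($h{\left(M \right)} = \frac{M + M}{M - \frac{1}{20}} = \frac{2 M}{- \frac{1}{20} + M}$)
$\frac{68176}{-257134} + \frac{h{\left(647 \right)}}{393889} = \frac{68176}{-257134} + \frac{40 \cdot 647 \frac{1}{-1 + 20 \cdot 647}}{393889} = 68176 \left(- \frac{1}{257134}\right) + 40 \cdot 647 \frac{1}{-1 + 12940} \cdot \frac{1}{393889} = - \frac{34088}{128567} + 40 \cdot 647 \cdot \frac{1}{12939} \cdot \frac{1}{393889} = - \frac{34088}{128567} + \frac{25880}{12939} \cdot \frac{1}{393889} = - \frac{34088}{128567} + \frac{25880}{5096529771} = - \frac{173727179519888}{655245543068157}$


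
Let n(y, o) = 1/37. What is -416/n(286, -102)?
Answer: -15392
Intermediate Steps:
n(y, o) = 1/37
-416/n(286, -102) = -416/1/37 = -416*37 = -15392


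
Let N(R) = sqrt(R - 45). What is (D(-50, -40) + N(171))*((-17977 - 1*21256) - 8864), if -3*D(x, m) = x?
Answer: -2404850/3 - 144291*sqrt(14) ≈ -1.3415e+6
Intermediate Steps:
N(R) = sqrt(-45 + R)
D(x, m) = -x/3
(D(-50, -40) + N(171))*((-17977 - 1*21256) - 8864) = (-1/3*(-50) + sqrt(-45 + 171))*((-17977 - 1*21256) - 8864) = (50/3 + sqrt(126))*((-17977 - 21256) - 8864) = (50/3 + 3*sqrt(14))*(-39233 - 8864) = (50/3 + 3*sqrt(14))*(-48097) = -2404850/3 - 144291*sqrt(14)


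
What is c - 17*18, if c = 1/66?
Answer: -20195/66 ≈ -305.98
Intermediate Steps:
c = 1/66 ≈ 0.015152
c - 17*18 = 1/66 - 17*18 = 1/66 - 306 = -20195/66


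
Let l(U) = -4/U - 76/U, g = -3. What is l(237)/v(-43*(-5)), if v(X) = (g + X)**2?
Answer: -5/665733 ≈ -7.5105e-6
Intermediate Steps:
l(U) = -80/U
v(X) = (-3 + X)**2
l(237)/v(-43*(-5)) = (-80/237)/((-3 - 43*(-5))**2) = (-80*1/237)/((-3 + 215)**2) = -80/(237*(212**2)) = -80/237/44944 = -80/237*1/44944 = -5/665733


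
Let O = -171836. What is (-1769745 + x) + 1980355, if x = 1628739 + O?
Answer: 1667513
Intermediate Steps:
x = 1456903 (x = 1628739 - 171836 = 1456903)
(-1769745 + x) + 1980355 = (-1769745 + 1456903) + 1980355 = -312842 + 1980355 = 1667513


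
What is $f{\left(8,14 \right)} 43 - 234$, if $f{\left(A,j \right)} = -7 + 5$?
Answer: $-320$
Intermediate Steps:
$f{\left(A,j \right)} = -2$
$f{\left(8,14 \right)} 43 - 234 = \left(-2\right) 43 - 234 = -86 - 234 = -320$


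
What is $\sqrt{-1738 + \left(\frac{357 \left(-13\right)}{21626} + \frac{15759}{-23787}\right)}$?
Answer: $\frac{i \sqrt{5680879973861939814}}{57157518} \approx 41.7 i$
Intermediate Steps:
$\sqrt{-1738 + \left(\frac{357 \left(-13\right)}{21626} + \frac{15759}{-23787}\right)} = \sqrt{-1738 + \left(\left(-4641\right) \frac{1}{21626} + 15759 \left(- \frac{1}{23787}\right)\right)} = \sqrt{-1738 - \frac{50133289}{57157518}} = \sqrt{- \frac{99389899573}{57157518}} = \frac{i \sqrt{5680879973861939814}}{57157518}$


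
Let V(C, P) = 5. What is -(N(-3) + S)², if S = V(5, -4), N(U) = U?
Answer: -4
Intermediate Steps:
S = 5
-(N(-3) + S)² = -(-3 + 5)² = -1*2² = -1*4 = -4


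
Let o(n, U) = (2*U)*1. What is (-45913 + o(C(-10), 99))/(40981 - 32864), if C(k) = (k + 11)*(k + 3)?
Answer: -45715/8117 ≈ -5.6320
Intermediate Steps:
C(k) = (3 + k)*(11 + k) (C(k) = (11 + k)*(3 + k) = (3 + k)*(11 + k))
o(n, U) = 2*U
(-45913 + o(C(-10), 99))/(40981 - 32864) = (-45913 + 2*99)/(40981 - 32864) = (-45913 + 198)/8117 = -45715*1/8117 = -45715/8117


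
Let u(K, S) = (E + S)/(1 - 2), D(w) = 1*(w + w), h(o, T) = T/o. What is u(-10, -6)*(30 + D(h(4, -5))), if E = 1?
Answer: 275/2 ≈ 137.50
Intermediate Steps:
D(w) = 2*w (D(w) = 1*(2*w) = 2*w)
u(K, S) = -1 - S (u(K, S) = (1 + S)/(1 - 2) = (1 + S)/(-1) = (1 + S)*(-1) = -1 - S)
u(-10, -6)*(30 + D(h(4, -5))) = (-1 - 1*(-6))*(30 + 2*(-5/4)) = (-1 + 6)*(30 + 2*(-5*1/4)) = 5*(30 + 2*(-5/4)) = 5*(30 - 5/2) = 5*(55/2) = 275/2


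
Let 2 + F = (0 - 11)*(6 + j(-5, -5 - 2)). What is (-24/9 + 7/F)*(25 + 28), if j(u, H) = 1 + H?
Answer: -1961/6 ≈ -326.83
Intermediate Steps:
F = -2 (F = -2 + (0 - 11)*(6 + (1 + (-5 - 2))) = -2 - 11*(6 + (1 - 7)) = -2 - 11*(6 - 6) = -2 - 11*0 = -2 + 0 = -2)
(-24/9 + 7/F)*(25 + 28) = (-24/9 + 7/(-2))*(25 + 28) = (-24*⅑ + 7*(-½))*53 = (-8/3 - 7/2)*53 = -37/6*53 = -1961/6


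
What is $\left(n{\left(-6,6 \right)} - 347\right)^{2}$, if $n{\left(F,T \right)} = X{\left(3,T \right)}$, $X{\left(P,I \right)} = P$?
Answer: $118336$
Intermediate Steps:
$n{\left(F,T \right)} = 3$
$\left(n{\left(-6,6 \right)} - 347\right)^{2} = \left(3 - 347\right)^{2} = \left(-344\right)^{2} = 118336$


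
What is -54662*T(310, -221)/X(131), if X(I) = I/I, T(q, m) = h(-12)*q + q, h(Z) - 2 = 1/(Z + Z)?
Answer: -300777655/6 ≈ -5.0130e+7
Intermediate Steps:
h(Z) = 2 + 1/(2*Z) (h(Z) = 2 + 1/(Z + Z) = 2 + 1/(2*Z))
T(q, m) = 71*q/24 (T(q, m) = (2 + (1/2)/(-12))*q + q = (2 + (1/2)*(-1/12))*q + q = (2 - 1/24)*q + q = 47*q/24 + q = 71*q/24)
X(I) = 1
-54662*T(310, -221)/X(131) = -54662/(1/((71/24)*310)) = -54662/(1/(11005/12)) = -54662/(1*(12/11005)) = -54662/12/11005 = -54662*11005/12 = -300777655/6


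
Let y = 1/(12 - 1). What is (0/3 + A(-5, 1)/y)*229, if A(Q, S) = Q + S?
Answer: -10076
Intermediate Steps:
y = 1/11 ≈ 0.090909
(0/3 + A(-5, 1)/y)*229 = (0/3 + (-5 + 1)/(1/11))*229 = (0*(1/3) - 4*11)*229 = (0 - 44)*229 = -44*229 = -10076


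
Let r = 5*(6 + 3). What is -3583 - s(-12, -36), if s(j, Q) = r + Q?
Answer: -3592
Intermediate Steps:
r = 45 (r = 5*9 = 45)
s(j, Q) = 45 + Q
-3583 - s(-12, -36) = -3583 - (45 - 36) = -3583 - 1*9 = -3583 - 9 = -3592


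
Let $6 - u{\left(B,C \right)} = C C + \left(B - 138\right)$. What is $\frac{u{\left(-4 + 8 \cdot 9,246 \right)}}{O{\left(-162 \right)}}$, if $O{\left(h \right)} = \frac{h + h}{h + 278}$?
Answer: $\frac{1752760}{81} \approx 21639.0$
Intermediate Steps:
$O{\left(h \right)} = \frac{2 h}{278 + h}$
$u{\left(B,C \right)} = 144 - B - C^{2}$ ($u{\left(B,C \right)} = 6 - \left(C C + \left(B - 138\right)\right) = 6 - \left(C^{2} + \left(B - 138\right)\right) = 6 - \left(C^{2} + \left(-138 + B\right)\right) = 6 - \left(-138 + B + C^{2}\right) = 144 - B - C^{2}$)
$\frac{u{\left(-4 + 8 \cdot 9,246 \right)}}{O{\left(-162 \right)}} = \frac{144 - \left(-4 + 8 \cdot 9\right) - 246^{2}}{2 \left(-162\right) \frac{1}{278 - 162}} = \frac{144 - \left(-4 + 72\right) - 60516}{2 \left(-162\right) \frac{1}{116}} = \frac{144 - 68 - 60516}{2 \left(-162\right) \frac{1}{116}} = \frac{144 - 68 - 60516}{- \frac{81}{29}} = \left(-60440\right) \left(- \frac{29}{81}\right) = \frac{1752760}{81}$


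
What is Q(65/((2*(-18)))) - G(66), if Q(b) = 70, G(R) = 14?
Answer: 56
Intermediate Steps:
Q(65/((2*(-18)))) - G(66) = 70 - 1*14 = 70 - 14 = 56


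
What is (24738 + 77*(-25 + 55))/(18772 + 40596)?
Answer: 3381/7421 ≈ 0.45560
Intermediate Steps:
(24738 + 77*(-25 + 55))/(18772 + 40596) = (24738 + 77*30)/59368 = (24738 + 2310)*(1/59368) = 27048*(1/59368) = 3381/7421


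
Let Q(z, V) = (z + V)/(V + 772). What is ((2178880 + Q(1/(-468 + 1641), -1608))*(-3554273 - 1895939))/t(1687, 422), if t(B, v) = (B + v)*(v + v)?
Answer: -2911329692245347119/436378479372 ≈ -6.6716e+6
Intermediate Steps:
t(B, v) = 2*v*(B + v) (t(B, v) = (B + v)*(2*v) = 2*v*(B + v))
Q(z, V) = (V + z)/(772 + V)
((2178880 + Q(1/(-468 + 1641), -1608))*(-3554273 - 1895939))/t(1687, 422) = ((2178880 + (-1608 + 1/(-468 + 1641))/(772 - 1608))*(-3554273 - 1895939))/((2*422*(1687 + 422))) = ((2178880 + (-1608 + 1/1173)/(-836))*(-5450212))/((2*422*2109)) = ((2178880 - (-1608 + 1/1173)/836)*(-5450212))/1779996 = ((2178880 - 1/836*(-1886183/1173))*(-5450212))*(1/1779996) = ((2178880 + 1886183/980628)*(-5450212))*(1/1779996) = ((2136672622823/980628)*(-5450212))*(1/1779996) = -2911329692245347119/245157*1/1779996 = -2911329692245347119/436378479372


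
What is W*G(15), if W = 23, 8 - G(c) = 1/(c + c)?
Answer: 5497/30 ≈ 183.23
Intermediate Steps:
G(c) = 8 - 1/(2*c) (G(c) = 8 - 1/(c + c) = 8 - 1/(2*c))
W*G(15) = 23*(8 - 1/2/15) = 23*(8 - 1/2*1/15) = 23*(8 - 1/30) = 23*(239/30) = 5497/30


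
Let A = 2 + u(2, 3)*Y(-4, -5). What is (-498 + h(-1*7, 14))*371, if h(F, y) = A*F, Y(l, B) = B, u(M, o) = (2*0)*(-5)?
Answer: -189952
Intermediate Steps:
u(M, o) = 0 (u(M, o) = 0*(-5) = 0)
A = 2 (A = 2 + 0*(-5) = 2 + 0 = 2)
h(F, y) = 2*F
(-498 + h(-1*7, 14))*371 = (-498 + 2*(-1*7))*371 = (-498 + 2*(-7))*371 = (-498 - 14)*371 = -512*371 = -189952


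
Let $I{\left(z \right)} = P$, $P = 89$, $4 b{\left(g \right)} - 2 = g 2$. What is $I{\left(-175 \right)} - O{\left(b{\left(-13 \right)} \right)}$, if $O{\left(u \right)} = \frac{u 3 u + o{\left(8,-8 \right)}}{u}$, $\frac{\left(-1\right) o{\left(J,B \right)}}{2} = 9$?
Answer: $104$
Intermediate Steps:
$b{\left(g \right)} = \frac{1}{2} + \frac{g}{2}$ ($b{\left(g \right)} = \frac{1}{2} + \frac{g 2}{4} = \frac{1}{2} + \frac{2 g}{4} = \frac{1}{2} + \frac{g}{2}$)
$I{\left(z \right)} = 89$
$o{\left(J,B \right)} = -18$ ($o{\left(J,B \right)} = \left(-2\right) 9 = -18$)
$O{\left(u \right)} = \frac{-18 + 3 u^{2}}{u}$ ($O{\left(u \right)} = \frac{u 3 u - 18}{u} = \frac{3 u u - 18}{u} = \frac{3 u^{2} - 18}{u} = \frac{-18 + 3 u^{2}}{u}$)
$I{\left(-175 \right)} - O{\left(b{\left(-13 \right)} \right)} = 89 - \left(- \frac{18}{\frac{1}{2} + \frac{1}{2} \left(-13\right)} + 3 \left(\frac{1}{2} + \frac{1}{2} \left(-13\right)\right)\right) = 89 - \left(- \frac{18}{\frac{1}{2} - \frac{13}{2}} + 3 \left(\frac{1}{2} - \frac{13}{2}\right)\right) = 89 - \left(- \frac{18}{-6} + 3 \left(-6\right)\right) = 89 - \left(\left(-18\right) \left(- \frac{1}{6}\right) - 18\right) = 89 - \left(3 - 18\right) = 89 - -15 = 89 + 15 = 104$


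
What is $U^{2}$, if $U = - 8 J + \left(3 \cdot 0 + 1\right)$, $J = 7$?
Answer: $3025$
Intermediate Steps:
$U = -55$ ($U = \left(-8\right) 7 + \left(3 \cdot 0 + 1\right) = -56 + \left(0 + 1\right) = -56 + 1 = -55$)
$U^{2} = \left(-55\right)^{2} = 3025$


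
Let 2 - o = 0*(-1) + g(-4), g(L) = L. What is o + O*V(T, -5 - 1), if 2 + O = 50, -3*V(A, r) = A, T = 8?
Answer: -122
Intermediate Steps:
V(A, r) = -A/3
O = 48 (O = -2 + 50 = 48)
o = 6 (o = 2 - (0*(-1) - 4) = 2 - (0 - 4) = 2 - 1*(-4) = 2 + 4 = 6)
o + O*V(T, -5 - 1) = 6 + 48*(-⅓*8) = 6 + 48*(-8/3) = 6 - 128 = -122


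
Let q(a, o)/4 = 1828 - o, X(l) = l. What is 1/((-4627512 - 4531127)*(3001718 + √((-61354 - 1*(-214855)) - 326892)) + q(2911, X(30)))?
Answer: I/(-27491651534610*I + 9158639*√173391) ≈ -3.6375e-14 + 5.0459e-18*I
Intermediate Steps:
q(a, o) = 7312 - 4*o (q(a, o) = 4*(1828 - o) = 7312 - 4*o)
1/((-4627512 - 4531127)*(3001718 + √((-61354 - 1*(-214855)) - 326892)) + q(2911, X(30))) = 1/((-4627512 - 4531127)*(3001718 + √((-61354 - 1*(-214855)) - 326892)) + (7312 - 4*30)) = 1/(-9158639*(3001718 + √((-61354 + 214855) - 326892)) + (7312 - 120)) = 1/(-9158639*(3001718 + √(153501 - 326892)) + 7192) = 1/(-9158639*(3001718 + √(-173391)) + 7192) = 1/(-9158639*(3001718 + I*√173391) + 7192) = 1/((-27491651541802 - 9158639*I*√173391) + 7192) = 1/(-27491651534610 - 9158639*I*√173391)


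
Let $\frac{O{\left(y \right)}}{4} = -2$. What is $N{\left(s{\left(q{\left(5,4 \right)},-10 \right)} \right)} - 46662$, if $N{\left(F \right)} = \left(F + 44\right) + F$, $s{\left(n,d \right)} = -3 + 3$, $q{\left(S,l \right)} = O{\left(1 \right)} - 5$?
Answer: $-46618$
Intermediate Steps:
$O{\left(y \right)} = -8$ ($O{\left(y \right)} = 4 \left(-2\right) = -8$)
$q{\left(S,l \right)} = -13$ ($q{\left(S,l \right)} = -8 - 5 = -13$)
$s{\left(n,d \right)} = 0$
$N{\left(F \right)} = 44 + 2 F$ ($N{\left(F \right)} = \left(44 + F\right) + F = 44 + 2 F$)
$N{\left(s{\left(q{\left(5,4 \right)},-10 \right)} \right)} - 46662 = \left(44 + 2 \cdot 0\right) - 46662 = \left(44 + 0\right) - 46662 = 44 - 46662 = -46618$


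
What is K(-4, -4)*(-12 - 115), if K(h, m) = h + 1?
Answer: 381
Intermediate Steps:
K(h, m) = 1 + h
K(-4, -4)*(-12 - 115) = (1 - 4)*(-12 - 115) = -3*(-127) = 381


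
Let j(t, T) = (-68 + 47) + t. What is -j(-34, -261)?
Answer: 55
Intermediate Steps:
j(t, T) = -21 + t
-j(-34, -261) = -(-21 - 34) = -1*(-55) = 55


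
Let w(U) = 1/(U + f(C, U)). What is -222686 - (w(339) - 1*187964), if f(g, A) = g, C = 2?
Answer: -11840203/341 ≈ -34722.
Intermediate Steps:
w(U) = 1/(2 + U) (w(U) = 1/(U + 2) = 1/(2 + U))
-222686 - (w(339) - 1*187964) = -222686 - (1/(2 + 339) - 1*187964) = -222686 - (1/341 - 187964) = -222686 - 1*(-64095723/341) = -222686 + 64095723/341 = -11840203/341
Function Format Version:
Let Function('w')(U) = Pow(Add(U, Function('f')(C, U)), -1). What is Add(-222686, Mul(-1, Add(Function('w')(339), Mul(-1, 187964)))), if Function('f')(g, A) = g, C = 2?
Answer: Rational(-11840203, 341) ≈ -34722.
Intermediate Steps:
Function('w')(U) = Pow(Add(2, U), -1) (Function('w')(U) = Pow(Add(U, 2), -1) = Pow(Add(2, U), -1))
Add(-222686, Mul(-1, Add(Function('w')(339), Mul(-1, 187964)))) = Add(-222686, Mul(-1, Add(Pow(Add(2, 339), -1), Mul(-1, 187964)))) = Add(-222686, Mul(-1, Add(Pow(341, -1), -187964))) = Add(-222686, Mul(-1, Add(Rational(1, 341), -187964))) = Add(-222686, Mul(-1, Rational(-64095723, 341))) = Add(-222686, Rational(64095723, 341)) = Rational(-11840203, 341)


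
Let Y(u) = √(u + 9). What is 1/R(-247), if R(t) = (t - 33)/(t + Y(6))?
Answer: 247/280 - √15/280 ≈ 0.86831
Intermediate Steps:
Y(u) = √(9 + u)
R(t) = (-33 + t)/(t + √15) (R(t) = (t - 33)/(t + √(9 + 6)) = (-33 + t)/(t + √15))
1/R(-247) = 1/((-33 - 247)/(-247 + √15)) = 1/(-280/(-247 + √15)) = 247/280 - √15/280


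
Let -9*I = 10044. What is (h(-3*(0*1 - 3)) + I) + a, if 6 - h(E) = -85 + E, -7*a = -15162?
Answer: 1132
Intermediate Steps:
a = 2166 (a = -1/7*(-15162) = 2166)
I = -1116 (I = -1/9*10044 = -1116)
h(E) = 91 - E (h(E) = 6 - (-85 + E) = 6 + (85 - E) = 91 - E)
(h(-3*(0*1 - 3)) + I) + a = ((91 - (-3)*(0*1 - 3)) - 1116) + 2166 = ((91 - (-3)*(0 - 3)) - 1116) + 2166 = ((91 - (-3)*(-3)) - 1116) + 2166 = ((91 - 1*9) - 1116) + 2166 = ((91 - 9) - 1116) + 2166 = (82 - 1116) + 2166 = -1034 + 2166 = 1132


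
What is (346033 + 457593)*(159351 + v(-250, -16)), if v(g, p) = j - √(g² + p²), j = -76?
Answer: 127997531150 - 1607252*√15689 ≈ 1.2780e+11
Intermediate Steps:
v(g, p) = -76 - √(g² + p²)
(346033 + 457593)*(159351 + v(-250, -16)) = (346033 + 457593)*(159351 + (-76 - √((-250)² + (-16)²))) = 803626*(159351 + (-76 - √(62500 + 256))) = 803626*(159351 + (-76 - √62756)) = 803626*(159351 + (-76 - 2*√15689)) = 803626*(159275 - 2*√15689) = 127997531150 - 1607252*√15689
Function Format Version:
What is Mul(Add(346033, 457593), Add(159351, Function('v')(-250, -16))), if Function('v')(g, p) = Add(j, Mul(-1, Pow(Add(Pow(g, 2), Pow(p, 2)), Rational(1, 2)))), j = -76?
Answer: Add(127997531150, Mul(-1607252, Pow(15689, Rational(1, 2)))) ≈ 1.2780e+11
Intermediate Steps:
Function('v')(g, p) = Add(-76, Mul(-1, Pow(Add(Pow(g, 2), Pow(p, 2)), Rational(1, 2))))
Mul(Add(346033, 457593), Add(159351, Function('v')(-250, -16))) = Mul(Add(346033, 457593), Add(159351, Add(-76, Mul(-1, Pow(Add(Pow(-250, 2), Pow(-16, 2)), Rational(1, 2)))))) = Mul(803626, Add(159351, Add(-76, Mul(-1, Pow(Add(62500, 256), Rational(1, 2)))))) = Mul(803626, Add(159351, Add(-76, Mul(-1, Pow(62756, Rational(1, 2)))))) = Mul(803626, Add(159351, Add(-76, Mul(-1, Mul(2, Pow(15689, Rational(1, 2))))))) = Mul(803626, Add(159351, Add(-76, Mul(-2, Pow(15689, Rational(1, 2)))))) = Mul(803626, Add(159275, Mul(-2, Pow(15689, Rational(1, 2))))) = Add(127997531150, Mul(-1607252, Pow(15689, Rational(1, 2))))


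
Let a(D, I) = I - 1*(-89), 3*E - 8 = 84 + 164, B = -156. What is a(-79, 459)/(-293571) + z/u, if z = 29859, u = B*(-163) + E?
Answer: 26255265547/22469924340 ≈ 1.1685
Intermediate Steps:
E = 256/3 (E = 8/3 + (84 + 164)/3 = 8/3 + (1/3)*248 = 8/3 + 248/3 = 256/3 ≈ 85.333)
a(D, I) = 89 + I (a(D, I) = I + 89 = 89 + I)
u = 76540/3 (u = -156*(-163) + 256/3 = 25428 + 256/3 = 76540/3 ≈ 25513.)
a(-79, 459)/(-293571) + z/u = (89 + 459)/(-293571) + 29859/(76540/3) = 548*(-1/293571) + 29859*(3/76540) = -548/293571 + 89577/76540 = 26255265547/22469924340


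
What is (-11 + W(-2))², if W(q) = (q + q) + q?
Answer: 289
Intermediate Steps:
W(q) = 3*q (W(q) = 2*q + q = 3*q)
(-11 + W(-2))² = (-11 + 3*(-2))² = (-11 - 6)² = (-17)² = 289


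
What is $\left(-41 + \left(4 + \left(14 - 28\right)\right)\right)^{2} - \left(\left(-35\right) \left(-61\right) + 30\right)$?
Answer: $436$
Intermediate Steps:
$\left(-41 + \left(4 + \left(14 - 28\right)\right)\right)^{2} - \left(\left(-35\right) \left(-61\right) + 30\right) = \left(-41 + \left(4 - 14\right)\right)^{2} - \left(2135 + 30\right) = \left(-41 - 10\right)^{2} - 2165 = \left(-51\right)^{2} - 2165 = 2601 - 2165 = 436$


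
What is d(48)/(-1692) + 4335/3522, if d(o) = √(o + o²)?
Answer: 1445/1174 - 7*√3/423 ≈ 1.2022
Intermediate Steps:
d(48)/(-1692) + 4335/3522 = √(48*(1 + 48))/(-1692) + 4335/3522 = √(48*49)*(-1/1692) + 4335*(1/3522) = √2352*(-1/1692) + 1445/1174 = (28*√3)*(-1/1692) + 1445/1174 = -7*√3/423 + 1445/1174 = 1445/1174 - 7*√3/423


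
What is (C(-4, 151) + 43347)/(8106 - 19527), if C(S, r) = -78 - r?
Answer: -43118/11421 ≈ -3.7753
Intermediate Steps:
(C(-4, 151) + 43347)/(8106 - 19527) = ((-78 - 1*151) + 43347)/(8106 - 19527) = ((-78 - 151) + 43347)/(-11421) = (-229 + 43347)*(-1/11421) = 43118*(-1/11421) = -43118/11421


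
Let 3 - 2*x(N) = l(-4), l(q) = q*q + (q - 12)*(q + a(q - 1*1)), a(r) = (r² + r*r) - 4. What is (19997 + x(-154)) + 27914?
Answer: 96481/2 ≈ 48241.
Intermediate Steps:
a(r) = -4 + 2*r² (a(r) = (r² + r²) - 4 = 2*r² - 4 = -4 + 2*r²)
l(q) = q² + (-12 + q)*(-4 + q + 2*(-1 + q)²) (l(q) = q*q + (q - 12)*(q + (-4 + 2*(q - 1*1)²)) = q² + (-12 + q)*(q + (-4 + 2*(q - 1)²)) = q² + (-12 + q)*(q + (-4 + 2*(-1 + q)²)) = q² + (-12 + q)*(-4 + q + 2*(-1 + q)²))
x(N) = 659/2 (x(N) = 3/2 - (24 - 26*(-4)² + 2*(-4)³ + 34*(-4))/2 = 3/2 - (24 - 26*16 + 2*(-64) - 136)/2 = 3/2 - (24 - 416 - 128 - 136)/2 = 3/2 - ½*(-656) = 3/2 + 328 = 659/2)
(19997 + x(-154)) + 27914 = (19997 + 659/2) + 27914 = 40653/2 + 27914 = 96481/2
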